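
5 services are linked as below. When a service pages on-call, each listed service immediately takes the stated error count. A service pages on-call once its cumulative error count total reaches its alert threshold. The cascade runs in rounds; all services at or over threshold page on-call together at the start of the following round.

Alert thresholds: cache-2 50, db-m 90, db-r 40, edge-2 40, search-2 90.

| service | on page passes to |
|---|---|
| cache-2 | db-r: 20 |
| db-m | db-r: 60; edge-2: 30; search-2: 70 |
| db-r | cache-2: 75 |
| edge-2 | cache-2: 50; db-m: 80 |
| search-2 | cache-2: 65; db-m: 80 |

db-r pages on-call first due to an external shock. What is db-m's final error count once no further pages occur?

Round 1 — db-r pages on-call (initial).
  cache-2: +75 → 75 ≥ 50
Round 2 — cache-2 pages on-call.
No further pages.

0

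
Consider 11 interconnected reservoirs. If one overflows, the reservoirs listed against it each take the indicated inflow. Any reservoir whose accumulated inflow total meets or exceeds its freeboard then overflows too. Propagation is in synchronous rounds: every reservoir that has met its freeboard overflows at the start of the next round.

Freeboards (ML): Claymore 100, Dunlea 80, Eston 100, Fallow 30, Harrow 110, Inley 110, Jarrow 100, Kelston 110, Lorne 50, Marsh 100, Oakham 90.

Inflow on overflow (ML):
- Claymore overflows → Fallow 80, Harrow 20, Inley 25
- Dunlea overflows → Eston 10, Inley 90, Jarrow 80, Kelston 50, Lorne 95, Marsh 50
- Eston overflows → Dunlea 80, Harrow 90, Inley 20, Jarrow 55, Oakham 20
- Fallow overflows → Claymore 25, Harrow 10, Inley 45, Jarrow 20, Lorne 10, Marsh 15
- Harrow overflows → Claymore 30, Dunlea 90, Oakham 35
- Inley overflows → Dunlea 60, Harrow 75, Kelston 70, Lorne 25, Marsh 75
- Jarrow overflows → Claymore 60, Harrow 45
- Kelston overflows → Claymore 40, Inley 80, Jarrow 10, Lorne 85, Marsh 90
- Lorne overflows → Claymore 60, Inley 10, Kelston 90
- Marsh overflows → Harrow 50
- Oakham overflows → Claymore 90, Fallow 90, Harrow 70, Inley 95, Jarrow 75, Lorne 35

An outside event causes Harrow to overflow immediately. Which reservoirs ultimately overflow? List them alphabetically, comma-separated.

Claymore, Dunlea, Fallow, Harrow, Inley, Jarrow, Kelston, Lorne, Marsh

Round 1 — Harrow overflows (initial).
  Claymore: +30 → 30 < 100
  Dunlea: +90 → 90 ≥ 80
  Oakham: +35 → 35 < 90
Round 2 — Dunlea overflows.
  Eston: +10 → 10 < 100
  Inley: +90 → 90 < 110
  Jarrow: +80 → 80 < 100
  Kelston: +50 → 50 < 110
  Lorne: +95 → 95 ≥ 50
  Marsh: +50 → 50 < 100
Round 3 — Lorne overflows.
  Claymore: +60 → 90 < 100
  Inley: +10 → 100 < 110
  Kelston: +90 → 140 ≥ 110
Round 4 — Kelston overflows.
  Claymore: +40 → 130 ≥ 100
  Inley: +80 → 180 ≥ 110
  Jarrow: +10 → 90 < 100
  Marsh: +90 → 140 ≥ 100
Round 5 — Claymore, Inley, Marsh overflow.
  Fallow: +80 → 80 ≥ 30
Round 6 — Fallow overflows.
  Jarrow: +20 → 110 ≥ 100
Round 7 — Jarrow overflows.
No further overflows.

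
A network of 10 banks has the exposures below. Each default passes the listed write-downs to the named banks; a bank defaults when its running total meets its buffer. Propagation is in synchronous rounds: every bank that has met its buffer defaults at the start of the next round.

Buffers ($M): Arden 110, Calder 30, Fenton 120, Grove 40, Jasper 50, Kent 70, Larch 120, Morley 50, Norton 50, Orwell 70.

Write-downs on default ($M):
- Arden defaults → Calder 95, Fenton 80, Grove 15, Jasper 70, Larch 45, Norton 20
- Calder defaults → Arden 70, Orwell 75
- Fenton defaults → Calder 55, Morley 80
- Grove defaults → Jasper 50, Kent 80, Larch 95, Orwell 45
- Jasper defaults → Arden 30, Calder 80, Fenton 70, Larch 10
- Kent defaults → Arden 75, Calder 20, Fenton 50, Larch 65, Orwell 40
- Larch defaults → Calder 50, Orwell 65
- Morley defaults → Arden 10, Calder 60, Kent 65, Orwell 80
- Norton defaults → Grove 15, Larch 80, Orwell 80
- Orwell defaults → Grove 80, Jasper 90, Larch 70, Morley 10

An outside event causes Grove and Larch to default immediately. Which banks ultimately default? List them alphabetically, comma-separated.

Round 1 — Grove, Larch default (initial).
  Calder: +50 → 50 ≥ 30
  Jasper: +50 → 50 ≥ 50
  Kent: +80 → 80 ≥ 70
  Orwell: +45+65 → 110 ≥ 70
Round 2 — Calder, Jasper, Kent, Orwell default.
  Arden: +70+30+75 → 175 ≥ 110
  Fenton: +70+50 → 120 ≥ 120
  Morley: +10 → 10 < 50
Round 3 — Arden, Fenton default.
  Morley: +80 → 90 ≥ 50
  Norton: +20 → 20 < 50
Round 4 — Morley defaults.
No further defaults.

Arden, Calder, Fenton, Grove, Jasper, Kent, Larch, Morley, Orwell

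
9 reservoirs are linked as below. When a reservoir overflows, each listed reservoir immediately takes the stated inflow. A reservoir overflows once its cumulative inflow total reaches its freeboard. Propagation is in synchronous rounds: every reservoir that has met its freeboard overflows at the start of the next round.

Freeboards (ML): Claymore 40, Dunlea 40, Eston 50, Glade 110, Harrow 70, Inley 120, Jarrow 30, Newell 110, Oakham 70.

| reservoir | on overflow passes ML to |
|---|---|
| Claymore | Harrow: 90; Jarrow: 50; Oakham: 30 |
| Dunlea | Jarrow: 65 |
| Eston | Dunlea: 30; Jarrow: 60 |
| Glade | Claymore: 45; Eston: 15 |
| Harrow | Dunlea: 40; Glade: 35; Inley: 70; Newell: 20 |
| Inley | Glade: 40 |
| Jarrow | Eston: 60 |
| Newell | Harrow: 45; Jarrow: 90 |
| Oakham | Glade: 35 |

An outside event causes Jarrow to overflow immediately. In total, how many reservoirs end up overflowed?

Round 1 — Jarrow overflows (initial).
  Eston: +60 → 60 ≥ 50
Round 2 — Eston overflows.
  Dunlea: +30 → 30 < 40
No further overflows.

2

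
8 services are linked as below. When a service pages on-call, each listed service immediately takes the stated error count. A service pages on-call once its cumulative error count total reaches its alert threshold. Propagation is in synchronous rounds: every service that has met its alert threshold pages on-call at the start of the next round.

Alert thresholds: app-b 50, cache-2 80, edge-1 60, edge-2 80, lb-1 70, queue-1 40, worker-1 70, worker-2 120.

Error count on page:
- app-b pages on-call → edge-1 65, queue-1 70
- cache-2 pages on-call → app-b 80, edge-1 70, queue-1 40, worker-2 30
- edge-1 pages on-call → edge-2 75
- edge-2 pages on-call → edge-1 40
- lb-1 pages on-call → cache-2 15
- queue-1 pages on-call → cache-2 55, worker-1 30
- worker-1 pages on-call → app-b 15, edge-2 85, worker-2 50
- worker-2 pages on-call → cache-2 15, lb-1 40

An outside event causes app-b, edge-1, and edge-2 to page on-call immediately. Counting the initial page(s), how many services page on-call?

Round 1 — app-b, edge-1, edge-2 page on-call (initial).
  queue-1: +70 → 70 ≥ 40
Round 2 — queue-1 pages on-call.
  cache-2: +55 → 55 < 80
  worker-1: +30 → 30 < 70
No further pages.

4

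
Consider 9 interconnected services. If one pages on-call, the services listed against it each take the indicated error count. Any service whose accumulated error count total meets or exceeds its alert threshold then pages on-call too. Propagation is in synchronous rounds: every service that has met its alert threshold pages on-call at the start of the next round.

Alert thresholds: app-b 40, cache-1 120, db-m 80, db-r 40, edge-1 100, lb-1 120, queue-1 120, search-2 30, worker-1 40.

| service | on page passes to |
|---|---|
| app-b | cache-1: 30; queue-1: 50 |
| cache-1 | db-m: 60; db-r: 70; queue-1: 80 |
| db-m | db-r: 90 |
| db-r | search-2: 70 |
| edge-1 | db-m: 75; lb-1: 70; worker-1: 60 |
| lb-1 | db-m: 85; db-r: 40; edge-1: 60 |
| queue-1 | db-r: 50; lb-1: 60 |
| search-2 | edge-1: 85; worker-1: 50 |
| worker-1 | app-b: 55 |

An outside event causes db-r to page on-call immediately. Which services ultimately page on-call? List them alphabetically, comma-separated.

app-b, db-r, search-2, worker-1

Round 1 — db-r pages on-call (initial).
  search-2: +70 → 70 ≥ 30
Round 2 — search-2 pages on-call.
  edge-1: +85 → 85 < 100
  worker-1: +50 → 50 ≥ 40
Round 3 — worker-1 pages on-call.
  app-b: +55 → 55 ≥ 40
Round 4 — app-b pages on-call.
  cache-1: +30 → 30 < 120
  queue-1: +50 → 50 < 120
No further pages.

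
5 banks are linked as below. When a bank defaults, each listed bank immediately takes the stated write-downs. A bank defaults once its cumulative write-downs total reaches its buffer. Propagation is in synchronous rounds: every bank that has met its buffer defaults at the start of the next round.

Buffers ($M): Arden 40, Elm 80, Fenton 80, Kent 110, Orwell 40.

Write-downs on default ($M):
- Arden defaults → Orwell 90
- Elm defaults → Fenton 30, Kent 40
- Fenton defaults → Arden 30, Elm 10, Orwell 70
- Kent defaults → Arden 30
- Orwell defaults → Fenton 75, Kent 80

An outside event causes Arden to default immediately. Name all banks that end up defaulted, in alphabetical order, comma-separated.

Arden, Orwell

Round 1 — Arden defaults (initial).
  Orwell: +90 → 90 ≥ 40
Round 2 — Orwell defaults.
  Fenton: +75 → 75 < 80
  Kent: +80 → 80 < 110
No further defaults.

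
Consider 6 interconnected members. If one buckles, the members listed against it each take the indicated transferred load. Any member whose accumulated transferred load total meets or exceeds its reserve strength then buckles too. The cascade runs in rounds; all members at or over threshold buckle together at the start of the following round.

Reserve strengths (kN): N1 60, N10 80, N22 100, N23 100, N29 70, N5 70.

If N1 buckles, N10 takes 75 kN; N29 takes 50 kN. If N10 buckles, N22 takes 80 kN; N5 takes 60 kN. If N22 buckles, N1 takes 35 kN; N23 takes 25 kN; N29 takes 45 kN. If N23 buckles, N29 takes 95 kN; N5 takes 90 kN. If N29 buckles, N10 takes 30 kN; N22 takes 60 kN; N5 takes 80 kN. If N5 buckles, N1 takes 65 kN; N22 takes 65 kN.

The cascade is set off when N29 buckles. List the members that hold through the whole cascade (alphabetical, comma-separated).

Round 1 — N29 buckles (initial).
  N10: +30 → 30 < 80
  N22: +60 → 60 < 100
  N5: +80 → 80 ≥ 70
Round 2 — N5 buckles.
  N1: +65 → 65 ≥ 60
  N22: +65 → 125 ≥ 100
Round 3 — N1, N22 buckle.
  N10: +75 → 105 ≥ 80
  N23: +25 → 25 < 100
Round 4 — N10 buckles.
No further bucklings.

N23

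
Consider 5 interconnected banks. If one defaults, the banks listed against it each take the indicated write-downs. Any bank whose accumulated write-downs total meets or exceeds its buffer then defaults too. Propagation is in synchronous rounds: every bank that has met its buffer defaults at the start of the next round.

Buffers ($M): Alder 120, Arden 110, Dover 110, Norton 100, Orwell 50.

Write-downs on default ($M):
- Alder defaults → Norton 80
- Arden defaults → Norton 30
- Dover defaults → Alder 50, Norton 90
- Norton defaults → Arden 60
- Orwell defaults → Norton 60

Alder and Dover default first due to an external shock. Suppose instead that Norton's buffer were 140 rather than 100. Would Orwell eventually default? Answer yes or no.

no

With Norton's buffer at 140:
Round 1 — Alder, Dover default (initial).
  Norton: +80+90 → 170 ≥ 140
Round 2 — Norton defaults.
  Arden: +60 → 60 < 110
No further defaults.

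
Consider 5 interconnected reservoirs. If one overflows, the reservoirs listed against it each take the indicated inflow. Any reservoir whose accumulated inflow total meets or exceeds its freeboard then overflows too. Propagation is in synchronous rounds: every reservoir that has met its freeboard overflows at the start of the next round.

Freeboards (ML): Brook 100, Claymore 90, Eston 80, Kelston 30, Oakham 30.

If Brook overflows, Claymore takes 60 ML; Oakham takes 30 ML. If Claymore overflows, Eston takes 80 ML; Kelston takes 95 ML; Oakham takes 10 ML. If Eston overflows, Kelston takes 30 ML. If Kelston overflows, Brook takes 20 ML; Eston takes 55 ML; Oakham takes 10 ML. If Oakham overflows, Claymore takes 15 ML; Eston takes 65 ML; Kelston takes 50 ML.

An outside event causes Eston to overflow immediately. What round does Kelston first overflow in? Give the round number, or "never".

2

Round 1 — Eston overflows (initial).
  Kelston: +30 → 30 ≥ 30
Round 2 — Kelston overflows.
  Brook: +20 → 20 < 100
  Oakham: +10 → 10 < 30
No further overflows.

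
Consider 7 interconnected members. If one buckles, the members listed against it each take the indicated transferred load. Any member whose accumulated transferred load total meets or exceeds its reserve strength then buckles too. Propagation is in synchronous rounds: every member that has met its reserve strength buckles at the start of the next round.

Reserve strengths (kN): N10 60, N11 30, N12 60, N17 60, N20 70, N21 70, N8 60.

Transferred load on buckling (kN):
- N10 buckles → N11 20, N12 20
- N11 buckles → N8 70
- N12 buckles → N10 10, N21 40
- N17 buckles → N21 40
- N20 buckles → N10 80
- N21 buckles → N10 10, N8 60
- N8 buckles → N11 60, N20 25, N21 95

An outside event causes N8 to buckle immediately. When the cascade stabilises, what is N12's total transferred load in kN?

0

Round 1 — N8 buckles (initial).
  N11: +60 → 60 ≥ 30
  N20: +25 → 25 < 70
  N21: +95 → 95 ≥ 70
Round 2 — N11, N21 buckle.
  N10: +10 → 10 < 60
No further bucklings.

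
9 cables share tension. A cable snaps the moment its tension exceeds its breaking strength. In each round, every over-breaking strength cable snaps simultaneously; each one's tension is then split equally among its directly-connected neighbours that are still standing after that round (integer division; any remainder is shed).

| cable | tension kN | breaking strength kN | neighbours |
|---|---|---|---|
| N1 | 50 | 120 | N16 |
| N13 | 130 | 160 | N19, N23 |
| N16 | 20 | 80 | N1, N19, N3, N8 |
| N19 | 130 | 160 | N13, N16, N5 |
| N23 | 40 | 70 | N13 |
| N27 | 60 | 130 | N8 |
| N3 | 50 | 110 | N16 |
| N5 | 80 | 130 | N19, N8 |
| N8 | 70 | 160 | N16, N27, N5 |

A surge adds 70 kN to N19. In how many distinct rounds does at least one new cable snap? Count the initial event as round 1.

4

Round 1 — N19 at 200 > 160. N19 snaps.
  N19 sheds 200 kN to N13, N16, N5: 66 each (2 lost).
    N13: 130+66 = 196 > 160
    N16: 20+66 = 86 > 80
    N5: 80+66 = 146 > 130
Round 2 — N13, N16, N5 snap.
  N13 sheds 196 kN to N23: 196 each.
    N23: 40+196 = 236 > 70
  N16 sheds 86 kN to N1, N3, N8: 28 each (2 lost).
    N1: 50+28 = 78 ≤ 120
    N3: 50+28 = 78 ≤ 110
    N8: 70+28 = 98 ≤ 160
  N5 sheds 146 kN to N8: 146 each.
    N8: 98+146 = 244 > 160
Round 3 — N23, N8 snap.
  N23 sheds 236 kN: no online neighbours, lost.
  N8 sheds 244 kN to N27: 244 each.
    N27: 60+244 = 304 > 130
Round 4 — N27 snaps.
  N27 sheds 304 kN: no online neighbours, lost.
No further breaks.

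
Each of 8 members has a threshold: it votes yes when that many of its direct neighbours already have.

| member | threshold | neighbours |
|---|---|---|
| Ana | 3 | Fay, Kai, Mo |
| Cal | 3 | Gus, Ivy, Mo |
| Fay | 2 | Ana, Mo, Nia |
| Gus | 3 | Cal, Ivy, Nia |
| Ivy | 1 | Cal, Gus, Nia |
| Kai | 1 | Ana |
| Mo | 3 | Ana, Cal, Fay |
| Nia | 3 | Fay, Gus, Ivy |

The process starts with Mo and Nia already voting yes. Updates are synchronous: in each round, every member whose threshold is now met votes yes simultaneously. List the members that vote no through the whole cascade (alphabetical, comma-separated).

Round 1 — Mo, Nia vote yes (initial).
Round 2 — checking thresholds:
  Ana: 1 of 3 neighbours < 3, below threshold.
  Cal: 1 of 3 neighbours < 3, below threshold.
  Fay: 2 of 3 neighbours ≥ 2, votes yes.
  Gus: 1 of 3 neighbours < 3, below threshold.
  Ivy: 1 of 3 neighbours ≥ 1, votes yes.
Round 3 — no new yes votes; cascade stops.

Ana, Cal, Gus, Kai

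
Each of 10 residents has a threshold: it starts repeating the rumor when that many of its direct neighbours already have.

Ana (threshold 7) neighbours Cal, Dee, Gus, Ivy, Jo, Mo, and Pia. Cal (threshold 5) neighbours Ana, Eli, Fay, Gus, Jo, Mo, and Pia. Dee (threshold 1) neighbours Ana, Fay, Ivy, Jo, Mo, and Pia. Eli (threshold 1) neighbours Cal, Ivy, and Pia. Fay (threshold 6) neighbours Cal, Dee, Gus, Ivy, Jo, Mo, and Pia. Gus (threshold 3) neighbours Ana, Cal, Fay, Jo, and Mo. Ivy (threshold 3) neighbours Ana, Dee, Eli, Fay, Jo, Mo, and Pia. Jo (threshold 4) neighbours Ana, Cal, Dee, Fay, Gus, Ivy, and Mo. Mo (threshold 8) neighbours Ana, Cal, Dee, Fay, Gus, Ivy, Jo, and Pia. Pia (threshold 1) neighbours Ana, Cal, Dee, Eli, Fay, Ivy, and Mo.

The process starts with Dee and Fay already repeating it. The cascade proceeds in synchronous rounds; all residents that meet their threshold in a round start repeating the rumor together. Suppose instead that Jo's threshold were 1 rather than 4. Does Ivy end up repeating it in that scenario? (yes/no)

With Jo's threshold at 1:
Round 1 — Dee, Fay start repeating the rumor (initial).
Round 2 — checking thresholds:
  Ana: 1 of 7 neighbours < 7, not yet.
  Cal: 1 of 7 neighbours < 5, not yet.
  Gus: 1 of 5 neighbours < 3, not yet.
  Ivy: 2 of 7 neighbours < 3, not yet.
  Jo: 2 of 7 neighbours ≥ 1, starts repeating the rumor.
  Mo: 2 of 8 neighbours < 8, not yet.
  Pia: 2 of 7 neighbours ≥ 1, starts repeating the rumor.
Round 3 — checking thresholds:
  Ana: 3 of 7 neighbours < 7, not yet.
  Cal: 3 of 7 neighbours < 5, not yet.
  Eli: 1 of 3 neighbours ≥ 1, starts repeating the rumor.
  Gus: 2 of 5 neighbours < 3, not yet.
  Ivy: 4 of 7 neighbours ≥ 3, starts repeating the rumor.
  Mo: 4 of 8 neighbours < 8, not yet.
Round 4 — no new spreads; cascade stops.

yes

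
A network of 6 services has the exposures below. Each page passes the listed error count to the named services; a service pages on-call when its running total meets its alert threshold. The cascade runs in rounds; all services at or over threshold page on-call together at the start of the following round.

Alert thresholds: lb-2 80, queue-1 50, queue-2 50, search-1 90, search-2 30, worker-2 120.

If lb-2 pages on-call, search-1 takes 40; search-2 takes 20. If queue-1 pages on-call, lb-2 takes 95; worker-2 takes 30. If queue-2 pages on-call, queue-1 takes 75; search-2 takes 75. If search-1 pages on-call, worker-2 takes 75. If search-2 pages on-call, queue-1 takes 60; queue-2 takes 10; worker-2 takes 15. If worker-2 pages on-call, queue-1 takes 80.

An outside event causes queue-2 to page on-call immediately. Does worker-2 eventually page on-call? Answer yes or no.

no

Round 1 — queue-2 pages on-call (initial).
  queue-1: +75 → 75 ≥ 50
  search-2: +75 → 75 ≥ 30
Round 2 — queue-1, search-2 page on-call.
  lb-2: +95 → 95 ≥ 80
  worker-2: +30+15 → 45 < 120
Round 3 — lb-2 pages on-call.
  search-1: +40 → 40 < 90
No further pages.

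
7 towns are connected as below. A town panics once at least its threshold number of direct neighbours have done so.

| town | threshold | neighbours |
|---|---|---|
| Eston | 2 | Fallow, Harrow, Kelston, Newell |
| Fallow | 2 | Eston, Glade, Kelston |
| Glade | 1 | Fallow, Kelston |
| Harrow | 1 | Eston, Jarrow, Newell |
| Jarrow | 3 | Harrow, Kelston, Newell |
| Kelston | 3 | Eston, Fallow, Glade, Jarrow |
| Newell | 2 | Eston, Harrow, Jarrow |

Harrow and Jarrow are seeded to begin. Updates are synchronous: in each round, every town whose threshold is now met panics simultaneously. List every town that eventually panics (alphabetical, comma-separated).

Eston, Harrow, Jarrow, Newell

Round 1 — Harrow, Jarrow panic (initial).
Round 2 — checking thresholds:
  Eston: 1 of 4 neighbours < 2, holds.
  Kelston: 1 of 4 neighbours < 3, holds.
  Newell: 2 of 3 neighbours ≥ 2, panics.
Round 3 — checking thresholds:
  Eston: 2 of 4 neighbours ≥ 2, panics.
  Kelston: 1 of 4 neighbours < 3, holds.
Round 4 — no new panics; cascade stops.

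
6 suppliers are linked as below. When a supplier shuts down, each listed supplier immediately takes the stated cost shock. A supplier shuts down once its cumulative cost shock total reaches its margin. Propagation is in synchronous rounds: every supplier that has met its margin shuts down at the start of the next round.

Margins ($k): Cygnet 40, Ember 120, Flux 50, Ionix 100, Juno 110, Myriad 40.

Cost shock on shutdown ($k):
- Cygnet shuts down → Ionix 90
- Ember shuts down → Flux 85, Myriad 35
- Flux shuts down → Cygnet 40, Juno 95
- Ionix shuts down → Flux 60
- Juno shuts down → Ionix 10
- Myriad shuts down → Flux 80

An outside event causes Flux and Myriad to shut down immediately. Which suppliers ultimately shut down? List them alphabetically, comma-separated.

Round 1 — Flux, Myriad shut down (initial).
  Cygnet: +40 → 40 ≥ 40
  Juno: +95 → 95 < 110
Round 2 — Cygnet shuts down.
  Ionix: +90 → 90 < 100
No further shutdowns.

Cygnet, Flux, Myriad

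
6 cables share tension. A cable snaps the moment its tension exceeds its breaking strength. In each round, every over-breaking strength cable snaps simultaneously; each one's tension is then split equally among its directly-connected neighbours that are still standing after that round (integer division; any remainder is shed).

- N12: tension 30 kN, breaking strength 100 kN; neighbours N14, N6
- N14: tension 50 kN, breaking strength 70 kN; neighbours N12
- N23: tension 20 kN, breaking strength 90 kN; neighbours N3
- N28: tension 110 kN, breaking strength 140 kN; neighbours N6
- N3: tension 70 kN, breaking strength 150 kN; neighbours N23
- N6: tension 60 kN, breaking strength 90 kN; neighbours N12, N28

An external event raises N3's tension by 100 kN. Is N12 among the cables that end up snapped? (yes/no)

no

Round 1 — N3 at 170 > 150. N3 snaps.
  N3 sheds 170 kN to N23: 170 each.
    N23: 20+170 = 190 > 90
Round 2 — N23 snaps.
  N23 sheds 190 kN: no online neighbours, lost.
No further breaks.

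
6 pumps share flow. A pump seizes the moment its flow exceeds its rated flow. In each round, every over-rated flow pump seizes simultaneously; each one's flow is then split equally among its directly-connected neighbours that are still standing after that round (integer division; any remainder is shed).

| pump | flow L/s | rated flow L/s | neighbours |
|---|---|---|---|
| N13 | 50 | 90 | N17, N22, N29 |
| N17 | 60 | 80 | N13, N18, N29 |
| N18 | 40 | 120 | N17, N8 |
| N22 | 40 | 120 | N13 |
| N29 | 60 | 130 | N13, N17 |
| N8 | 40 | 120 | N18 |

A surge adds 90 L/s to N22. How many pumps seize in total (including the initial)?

Round 1 — N22 at 130 > 120. N22 seizes.
  N22 sheds 130 L/s to N13: 130 each.
    N13: 50+130 = 180 > 90
Round 2 — N13 seizes.
  N13 sheds 180 L/s to N17, N29: 90 each.
    N17: 60+90 = 150 > 80
    N29: 60+90 = 150 > 130
Round 3 — N17, N29 seize.
  N17 sheds 150 L/s to N18: 150 each.
    N18: 40+150 = 190 > 120
  N29 sheds 150 L/s: no online neighbours, lost.
Round 4 — N18 seizes.
  N18 sheds 190 L/s to N8: 190 each.
    N8: 40+190 = 230 > 120
Round 5 — N8 seizes.
  N8 sheds 230 L/s: no online neighbours, lost.
No further seizures.

6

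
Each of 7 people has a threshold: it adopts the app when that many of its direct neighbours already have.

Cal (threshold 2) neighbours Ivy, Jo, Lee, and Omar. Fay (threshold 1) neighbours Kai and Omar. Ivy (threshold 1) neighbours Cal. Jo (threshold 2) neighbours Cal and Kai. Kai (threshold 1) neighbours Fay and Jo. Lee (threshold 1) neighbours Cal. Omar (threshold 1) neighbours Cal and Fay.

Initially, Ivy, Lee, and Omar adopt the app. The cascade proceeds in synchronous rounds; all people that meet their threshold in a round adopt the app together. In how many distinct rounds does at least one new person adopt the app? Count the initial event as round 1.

4

Round 1 — Ivy, Lee, Omar adopt the app (initial).
Round 2 — checking thresholds:
  Cal: 3 of 4 neighbours ≥ 2, adopts the app.
  Fay: 1 of 2 neighbours ≥ 1, adopts the app.
Round 3 — checking thresholds:
  Jo: 1 of 2 neighbours < 2, holds.
  Kai: 1 of 2 neighbours ≥ 1, adopts the app.
Round 4 — checking thresholds:
  Jo: 2 of 2 neighbours ≥ 2, adopts the app.
Round 5 — no new adoptions; cascade stops.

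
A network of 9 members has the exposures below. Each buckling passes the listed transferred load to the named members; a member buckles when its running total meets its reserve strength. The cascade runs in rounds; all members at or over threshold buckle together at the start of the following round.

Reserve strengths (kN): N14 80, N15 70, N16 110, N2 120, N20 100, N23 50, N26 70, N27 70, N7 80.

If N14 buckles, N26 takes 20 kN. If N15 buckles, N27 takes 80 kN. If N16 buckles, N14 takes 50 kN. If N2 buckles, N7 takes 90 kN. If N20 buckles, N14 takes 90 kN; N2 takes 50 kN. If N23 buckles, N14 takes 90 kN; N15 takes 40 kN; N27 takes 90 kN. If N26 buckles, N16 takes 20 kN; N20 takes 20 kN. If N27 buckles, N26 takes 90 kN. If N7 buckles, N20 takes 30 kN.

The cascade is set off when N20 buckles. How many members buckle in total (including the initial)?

Round 1 — N20 buckles (initial).
  N14: +90 → 90 ≥ 80
  N2: +50 → 50 < 120
Round 2 — N14 buckles.
  N26: +20 → 20 < 70
No further bucklings.

2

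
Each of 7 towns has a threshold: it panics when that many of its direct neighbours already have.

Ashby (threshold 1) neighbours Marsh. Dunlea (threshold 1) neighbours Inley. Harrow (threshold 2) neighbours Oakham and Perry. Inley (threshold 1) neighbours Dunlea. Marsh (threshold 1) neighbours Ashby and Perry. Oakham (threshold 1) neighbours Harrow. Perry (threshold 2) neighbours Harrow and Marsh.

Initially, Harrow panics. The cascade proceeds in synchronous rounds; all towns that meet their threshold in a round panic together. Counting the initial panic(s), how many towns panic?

Round 1 — Harrow panics (initial).
Round 2 — checking thresholds:
  Oakham: 1 of 1 neighbours ≥ 1, panics.
  Perry: 1 of 2 neighbours < 2, not yet.
Round 3 — no new panics; cascade stops.

2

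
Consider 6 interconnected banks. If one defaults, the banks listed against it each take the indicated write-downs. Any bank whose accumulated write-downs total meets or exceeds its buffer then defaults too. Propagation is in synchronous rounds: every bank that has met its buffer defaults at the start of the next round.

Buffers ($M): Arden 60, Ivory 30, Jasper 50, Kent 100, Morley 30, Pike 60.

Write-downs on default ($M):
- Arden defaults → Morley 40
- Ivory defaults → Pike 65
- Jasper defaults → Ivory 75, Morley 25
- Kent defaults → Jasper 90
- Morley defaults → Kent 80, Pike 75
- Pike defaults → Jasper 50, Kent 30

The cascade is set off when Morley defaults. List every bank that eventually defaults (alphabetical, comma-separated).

Round 1 — Morley defaults (initial).
  Kent: +80 → 80 < 100
  Pike: +75 → 75 ≥ 60
Round 2 — Pike defaults.
  Jasper: +50 → 50 ≥ 50
  Kent: +30 → 110 ≥ 100
Round 3 — Jasper, Kent default.
  Ivory: +75 → 75 ≥ 30
Round 4 — Ivory defaults.
No further defaults.

Ivory, Jasper, Kent, Morley, Pike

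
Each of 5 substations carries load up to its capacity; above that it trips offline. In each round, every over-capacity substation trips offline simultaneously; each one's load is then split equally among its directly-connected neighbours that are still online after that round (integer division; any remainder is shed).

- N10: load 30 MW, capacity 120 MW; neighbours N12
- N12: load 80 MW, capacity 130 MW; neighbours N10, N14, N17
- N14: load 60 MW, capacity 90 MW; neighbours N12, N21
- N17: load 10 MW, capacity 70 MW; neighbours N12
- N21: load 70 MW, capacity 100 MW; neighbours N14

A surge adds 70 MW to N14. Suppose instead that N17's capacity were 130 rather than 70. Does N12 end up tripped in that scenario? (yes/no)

yes

With N17's capacity at 130:
Round 1 — N14 at 130 > 90. N14 trips offline.
  N14 sheds 130 MW to N12, N21: 65 each.
    N12: 80+65 = 145 > 130
    N21: 70+65 = 135 > 100
Round 2 — N12, N21 trip offline.
  N12 sheds 145 MW to N10, N17: 72 each (1 lost).
    N10: 30+72 = 102 ≤ 120
    N17: 10+72 = 82 ≤ 130
  N21 sheds 135 MW: no online neighbours, lost.
No further trips.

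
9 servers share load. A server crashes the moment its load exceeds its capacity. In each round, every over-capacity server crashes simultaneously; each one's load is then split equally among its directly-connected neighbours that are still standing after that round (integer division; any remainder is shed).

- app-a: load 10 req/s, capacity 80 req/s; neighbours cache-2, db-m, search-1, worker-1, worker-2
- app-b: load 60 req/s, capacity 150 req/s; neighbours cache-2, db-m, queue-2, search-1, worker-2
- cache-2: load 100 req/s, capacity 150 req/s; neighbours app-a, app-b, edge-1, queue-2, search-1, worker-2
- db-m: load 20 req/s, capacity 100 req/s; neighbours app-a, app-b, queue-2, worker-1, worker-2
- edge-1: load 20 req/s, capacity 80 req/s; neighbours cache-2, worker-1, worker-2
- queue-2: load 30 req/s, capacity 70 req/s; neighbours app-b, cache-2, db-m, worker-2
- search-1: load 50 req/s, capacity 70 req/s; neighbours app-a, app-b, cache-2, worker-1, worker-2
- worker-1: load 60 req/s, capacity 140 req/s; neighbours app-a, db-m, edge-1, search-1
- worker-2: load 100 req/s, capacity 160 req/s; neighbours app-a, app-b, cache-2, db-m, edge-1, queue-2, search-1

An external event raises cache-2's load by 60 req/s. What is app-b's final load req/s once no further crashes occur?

Round 1 — cache-2 at 160 > 150. cache-2 crashes.
  cache-2 sheds 160 req/s to app-a, app-b, edge-1, queue-2, search-1, worker-2: 26 each (4 lost).
    app-a: 10+26 = 36 ≤ 80
    app-b: 60+26 = 86 ≤ 150
    edge-1: 20+26 = 46 ≤ 80
    queue-2: 30+26 = 56 ≤ 70
    search-1: 50+26 = 76 > 70
    worker-2: 100+26 = 126 ≤ 160
Round 2 — search-1 crashes.
  search-1 sheds 76 req/s to app-a, app-b, worker-1, worker-2: 19 each.
    app-a: 36+19 = 55 ≤ 80
    app-b: 86+19 = 105 ≤ 150
    worker-1: 60+19 = 79 ≤ 140
    worker-2: 126+19 = 145 ≤ 160
No further crashes.

105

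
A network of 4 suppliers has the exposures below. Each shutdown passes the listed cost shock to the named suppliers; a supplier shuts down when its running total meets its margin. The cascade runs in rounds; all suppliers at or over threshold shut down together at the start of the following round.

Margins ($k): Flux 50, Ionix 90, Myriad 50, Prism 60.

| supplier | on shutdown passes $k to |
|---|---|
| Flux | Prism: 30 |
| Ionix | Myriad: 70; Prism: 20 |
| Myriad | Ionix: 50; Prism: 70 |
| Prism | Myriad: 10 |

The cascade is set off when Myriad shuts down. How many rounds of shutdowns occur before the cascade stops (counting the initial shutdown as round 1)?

Round 1 — Myriad shuts down (initial).
  Ionix: +50 → 50 < 90
  Prism: +70 → 70 ≥ 60
Round 2 — Prism shuts down.
No further shutdowns.

2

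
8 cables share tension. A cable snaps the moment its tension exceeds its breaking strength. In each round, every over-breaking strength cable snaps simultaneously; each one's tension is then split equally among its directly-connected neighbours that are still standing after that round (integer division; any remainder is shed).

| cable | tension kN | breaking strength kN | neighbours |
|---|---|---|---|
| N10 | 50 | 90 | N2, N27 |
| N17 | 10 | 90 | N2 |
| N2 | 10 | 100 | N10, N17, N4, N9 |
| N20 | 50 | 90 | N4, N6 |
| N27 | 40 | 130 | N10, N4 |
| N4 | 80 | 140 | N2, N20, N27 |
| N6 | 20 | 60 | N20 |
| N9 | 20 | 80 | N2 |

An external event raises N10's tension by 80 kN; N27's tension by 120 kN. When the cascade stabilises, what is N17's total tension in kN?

Round 1 — N10 at 130 > 90; N27 at 160 > 130. N10, N27 snap.
  N10 sheds 130 kN to N2: 130 each.
    N2: 10+130 = 140 > 100
  N27 sheds 160 kN to N4: 160 each.
    N4: 80+160 = 240 > 140
Round 2 — N2, N4 snap.
  N2 sheds 140 kN to N17, N9: 70 each.
    N17: 10+70 = 80 ≤ 90
    N9: 20+70 = 90 > 80
  N4 sheds 240 kN to N20: 240 each.
    N20: 50+240 = 290 > 90
Round 3 — N20, N9 snap.
  N20 sheds 290 kN to N6: 290 each.
    N6: 20+290 = 310 > 60
  N9 sheds 90 kN: no online neighbours, lost.
Round 4 — N6 snaps.
  N6 sheds 310 kN: no online neighbours, lost.
No further breaks.

80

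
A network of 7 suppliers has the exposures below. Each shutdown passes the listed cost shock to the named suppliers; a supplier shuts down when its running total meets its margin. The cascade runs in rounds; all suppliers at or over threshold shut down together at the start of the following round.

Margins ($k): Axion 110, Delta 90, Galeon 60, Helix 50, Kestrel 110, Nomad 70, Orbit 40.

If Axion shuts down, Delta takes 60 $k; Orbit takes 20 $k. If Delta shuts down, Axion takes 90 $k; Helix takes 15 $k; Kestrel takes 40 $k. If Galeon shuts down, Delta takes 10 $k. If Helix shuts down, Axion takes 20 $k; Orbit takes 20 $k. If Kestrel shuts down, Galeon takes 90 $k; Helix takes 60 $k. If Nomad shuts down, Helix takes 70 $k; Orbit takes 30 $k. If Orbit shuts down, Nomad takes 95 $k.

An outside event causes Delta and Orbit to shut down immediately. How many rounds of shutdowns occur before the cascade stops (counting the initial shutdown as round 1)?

Round 1 — Delta, Orbit shut down (initial).
  Axion: +90 → 90 < 110
  Helix: +15 → 15 < 50
  Kestrel: +40 → 40 < 110
  Nomad: +95 → 95 ≥ 70
Round 2 — Nomad shuts down.
  Helix: +70 → 85 ≥ 50
Round 3 — Helix shuts down.
  Axion: +20 → 110 ≥ 110
Round 4 — Axion shuts down.
No further shutdowns.

4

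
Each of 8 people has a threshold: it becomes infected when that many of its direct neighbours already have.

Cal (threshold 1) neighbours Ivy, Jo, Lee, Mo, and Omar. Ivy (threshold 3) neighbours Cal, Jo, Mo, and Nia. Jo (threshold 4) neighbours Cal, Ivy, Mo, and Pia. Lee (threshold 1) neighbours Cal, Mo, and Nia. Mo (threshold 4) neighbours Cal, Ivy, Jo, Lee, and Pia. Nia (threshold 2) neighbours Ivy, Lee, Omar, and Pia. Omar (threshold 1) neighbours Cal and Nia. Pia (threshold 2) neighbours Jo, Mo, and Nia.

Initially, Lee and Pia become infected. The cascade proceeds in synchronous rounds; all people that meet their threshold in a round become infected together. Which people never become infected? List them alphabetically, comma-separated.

Ivy, Jo, Mo

Round 1 — Lee, Pia become infected (initial).
Round 2 — checking thresholds:
  Cal: 1 of 5 neighbours ≥ 1, becomes infected.
  Jo: 1 of 4 neighbours < 4, below threshold.
  Mo: 2 of 5 neighbours < 4, below threshold.
  Nia: 2 of 4 neighbours ≥ 2, becomes infected.
Round 3 — checking thresholds:
  Ivy: 2 of 4 neighbours < 3, below threshold.
  Jo: 2 of 4 neighbours < 4, below threshold.
  Mo: 3 of 5 neighbours < 4, below threshold.
  Omar: 2 of 2 neighbours ≥ 1, becomes infected.
Round 4 — no new infections; cascade stops.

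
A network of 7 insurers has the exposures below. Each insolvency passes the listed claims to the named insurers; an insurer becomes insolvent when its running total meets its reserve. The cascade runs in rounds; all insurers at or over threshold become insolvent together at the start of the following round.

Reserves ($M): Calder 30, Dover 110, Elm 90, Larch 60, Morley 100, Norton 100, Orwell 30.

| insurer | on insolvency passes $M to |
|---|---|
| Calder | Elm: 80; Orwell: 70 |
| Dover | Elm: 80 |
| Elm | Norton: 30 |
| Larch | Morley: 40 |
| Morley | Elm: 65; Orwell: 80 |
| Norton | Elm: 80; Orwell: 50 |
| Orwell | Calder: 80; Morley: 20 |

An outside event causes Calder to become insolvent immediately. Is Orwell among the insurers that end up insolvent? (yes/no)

Round 1 — Calder becomes insolvent (initial).
  Elm: +80 → 80 < 90
  Orwell: +70 → 70 ≥ 30
Round 2 — Orwell becomes insolvent.
  Morley: +20 → 20 < 100
No further insolvencies.

yes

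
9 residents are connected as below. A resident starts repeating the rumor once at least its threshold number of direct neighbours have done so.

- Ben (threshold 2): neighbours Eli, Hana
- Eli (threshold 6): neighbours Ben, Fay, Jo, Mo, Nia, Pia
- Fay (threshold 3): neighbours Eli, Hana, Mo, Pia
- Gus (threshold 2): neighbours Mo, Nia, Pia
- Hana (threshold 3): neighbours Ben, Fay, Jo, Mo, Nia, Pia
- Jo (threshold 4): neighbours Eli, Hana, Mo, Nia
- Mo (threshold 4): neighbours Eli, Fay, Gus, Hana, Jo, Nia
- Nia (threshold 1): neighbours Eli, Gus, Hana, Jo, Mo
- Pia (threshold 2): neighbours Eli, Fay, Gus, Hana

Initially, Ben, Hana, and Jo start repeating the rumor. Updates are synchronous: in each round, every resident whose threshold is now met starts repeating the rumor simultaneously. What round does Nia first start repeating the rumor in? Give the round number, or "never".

2

Round 1 — Ben, Hana, Jo start repeating the rumor (initial).
Round 2 — checking thresholds:
  Eli: 2 of 6 neighbours < 6, not yet.
  Fay: 1 of 4 neighbours < 3, not yet.
  Mo: 2 of 6 neighbours < 4, not yet.
  Nia: 2 of 5 neighbours ≥ 1, starts repeating the rumor.
  Pia: 1 of 4 neighbours < 2, not yet.
Round 3 — no new spreads; cascade stops.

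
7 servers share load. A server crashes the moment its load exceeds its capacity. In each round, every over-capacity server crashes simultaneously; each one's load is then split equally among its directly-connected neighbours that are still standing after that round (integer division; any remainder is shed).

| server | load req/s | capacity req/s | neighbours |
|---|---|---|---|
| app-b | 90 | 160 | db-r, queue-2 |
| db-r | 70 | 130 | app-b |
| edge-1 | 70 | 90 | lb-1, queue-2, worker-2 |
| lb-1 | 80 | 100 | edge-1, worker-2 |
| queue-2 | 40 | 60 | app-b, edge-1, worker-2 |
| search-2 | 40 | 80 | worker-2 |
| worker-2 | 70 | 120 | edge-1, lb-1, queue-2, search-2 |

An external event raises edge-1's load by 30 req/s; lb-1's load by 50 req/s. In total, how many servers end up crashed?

Round 1 — edge-1 at 100 > 90; lb-1 at 130 > 100. edge-1, lb-1 crash.
  edge-1 sheds 100 req/s to queue-2, worker-2: 50 each.
    queue-2: 40+50 = 90 > 60
    worker-2: 70+50 = 120 ≤ 120
  lb-1 sheds 130 req/s to worker-2: 130 each.
    worker-2: 120+130 = 250 > 120
Round 2 — queue-2, worker-2 crash.
  queue-2 sheds 90 req/s to app-b: 90 each.
    app-b: 90+90 = 180 > 160
  worker-2 sheds 250 req/s to search-2: 250 each.
    search-2: 40+250 = 290 > 80
Round 3 — app-b, search-2 crash.
  app-b sheds 180 req/s to db-r: 180 each.
    db-r: 70+180 = 250 > 130
  search-2 sheds 290 req/s: no online neighbours, lost.
Round 4 — db-r crashes.
  db-r sheds 250 req/s: no online neighbours, lost.
No further crashes.

7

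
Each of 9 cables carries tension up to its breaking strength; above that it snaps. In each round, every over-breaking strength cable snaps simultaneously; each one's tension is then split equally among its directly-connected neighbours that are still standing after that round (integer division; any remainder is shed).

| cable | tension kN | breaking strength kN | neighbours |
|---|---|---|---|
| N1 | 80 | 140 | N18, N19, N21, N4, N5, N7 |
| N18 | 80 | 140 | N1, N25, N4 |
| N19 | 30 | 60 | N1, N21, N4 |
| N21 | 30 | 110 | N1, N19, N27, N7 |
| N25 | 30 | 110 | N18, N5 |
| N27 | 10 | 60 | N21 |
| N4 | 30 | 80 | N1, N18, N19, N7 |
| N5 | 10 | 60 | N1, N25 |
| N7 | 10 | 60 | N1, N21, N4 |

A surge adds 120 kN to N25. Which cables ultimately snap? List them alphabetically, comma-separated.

N1, N18, N19, N21, N25, N27, N4, N5, N7

Round 1 — N25 at 150 > 110. N25 snaps.
  N25 sheds 150 kN to N18, N5: 75 each.
    N18: 80+75 = 155 > 140
    N5: 10+75 = 85 > 60
Round 2 — N18, N5 snap.
  N18 sheds 155 kN to N1, N4: 77 each (1 lost).
    N1: 80+77 = 157 > 140
    N4: 30+77 = 107 > 80
  N5 sheds 85 kN to N1: 85 each.
    N1: 157+85 = 242 > 140
Round 3 — N1, N4 snap.
  N1 sheds 242 kN to N19, N21, N7: 80 each (2 lost).
    N19: 30+80 = 110 > 60
    N21: 30+80 = 110 ≤ 110
    N7: 10+80 = 90 > 60
  N4 sheds 107 kN to N19, N7: 53 each (1 lost).
    N19: 110+53 = 163 > 60
    N7: 90+53 = 143 > 60
Round 4 — N19, N7 snap.
  N19 sheds 163 kN to N21: 163 each.
    N21: 110+163 = 273 > 110
  N7 sheds 143 kN to N21: 143 each.
    N21: 273+143 = 416 > 110
Round 5 — N21 snaps.
  N21 sheds 416 kN to N27: 416 each.
    N27: 10+416 = 426 > 60
Round 6 — N27 snaps.
  N27 sheds 426 kN: no online neighbours, lost.
No further breaks.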